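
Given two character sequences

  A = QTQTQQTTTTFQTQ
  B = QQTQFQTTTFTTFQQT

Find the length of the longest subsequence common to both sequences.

12

Taking Q (A #1, B #1), Q (A #3, B #2), T (A #4, B #3), Q (A #5, B #4), Q (A #6, B #6), T (A #7, B #8), T (A #8, B #9), T (A #9, B #11), T (A #10, B #12), F (A #11, B #13), Q (A #12, B #15), T (A #13, B #16) gives a common subsequence of length 12, and the DP table's final entry dp[14][16] is also 12, so no common subsequence is longer.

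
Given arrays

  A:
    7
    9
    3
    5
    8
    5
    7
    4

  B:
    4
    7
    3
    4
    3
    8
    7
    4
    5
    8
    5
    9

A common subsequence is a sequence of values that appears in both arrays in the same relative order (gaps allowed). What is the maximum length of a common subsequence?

One common subsequence of length 5: 7 at A[1]=B[2]; then 3 at A[3]=B[5]; then 5 at A[4]=B[9]; then 8 at A[5]=B[10]; then 5 at A[6]=B[11], and the DP table's final entry dp[8][12] is also 5, so no common subsequence is longer.

5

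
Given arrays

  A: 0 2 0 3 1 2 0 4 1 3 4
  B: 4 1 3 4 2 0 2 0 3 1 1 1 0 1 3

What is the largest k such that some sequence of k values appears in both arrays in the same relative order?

Pick 0 (A #1, B #6), then 2 (A #2, B #7), then 0 (A #3, B #8), then 3 (A #4, B #9), then 1 (A #5, B #12), then 0 (A #7, B #13), then 1 (A #9, B #14), then 3 (A #10, B #15); all 8 values appear in both, in order. The LCS DP gives dp[11][15] = 8, so this is optimal.

8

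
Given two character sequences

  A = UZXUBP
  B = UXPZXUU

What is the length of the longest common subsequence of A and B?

Let dp[i][j] be the LCS length of the first i characters of A and the first j characters of B. dp[i][j] = dp[i-1][j-1]+1 when the i-th and j-th characters match, else max(dp[i-1][j], dp[i][j-1]).
    ·  U  X  P  Z  X  U  U
 ·  0  0  0  0  0  0  0  0
 U  0  1  1  1  1  1  1  1
 Z  0  1  1  1  2  2  2  2
 X  0  1  2  2  2  3  3  3
 U  0  1  2  2  2  3  4  4
 B  0  1  2  2  2  3  4  4
 P  0  1  2  3  3  3  4  4
dp[6][7] = 4. One LCS (by backtracking along matches): UZXU.

4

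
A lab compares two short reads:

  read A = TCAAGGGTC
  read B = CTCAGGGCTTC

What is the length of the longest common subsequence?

8

Pick T (read A #1, read B #2), C (read A #2, read B #3), A (read A #4, read B #4), G (read A #5, read B #5), G (read A #6, read B #6), G (read A #7, read B #7), T (read A #8, read B #10), C (read A #9, read B #11); all 8 bases appear in both, in order. The LCS DP gives dp[9][11] = 8, so this is optimal.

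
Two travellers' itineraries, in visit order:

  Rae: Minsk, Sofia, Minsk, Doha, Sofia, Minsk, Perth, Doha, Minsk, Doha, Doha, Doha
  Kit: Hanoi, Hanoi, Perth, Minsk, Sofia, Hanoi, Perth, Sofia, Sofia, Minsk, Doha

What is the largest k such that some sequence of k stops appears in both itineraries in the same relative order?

Pick Minsk at Rae[1]=Kit[4] → Sofia at Rae[2]=Kit[8] → Sofia at Rae[5]=Kit[9] → Minsk at Rae[9]=Kit[10] → Doha at Rae[12]=Kit[11]; all 5 stops appear in both, in order, and the DP table's final entry dp[12][11] is also 5, so no common subsequence is longer.

5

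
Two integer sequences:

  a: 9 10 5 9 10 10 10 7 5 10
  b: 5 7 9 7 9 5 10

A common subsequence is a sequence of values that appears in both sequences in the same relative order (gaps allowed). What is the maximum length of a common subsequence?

5

Match 5 at a[3]=b[1] → 9 at a[4]=b[3] → 7 at a[8]=b[4] → 5 at a[9]=b[6] → 10 at a[10]=b[7] — 5 values in the same relative order in both, and the DP table's final entry dp[10][7] is also 5, so no common subsequence is longer.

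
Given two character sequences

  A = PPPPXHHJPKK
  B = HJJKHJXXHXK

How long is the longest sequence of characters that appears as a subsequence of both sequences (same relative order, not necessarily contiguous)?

4

Match H [6,1] → H [7,5] → J [8,6] → K [11,11] — 4 characters in the same relative order in both. dp[11][11] = 4 confirms this is the maximum.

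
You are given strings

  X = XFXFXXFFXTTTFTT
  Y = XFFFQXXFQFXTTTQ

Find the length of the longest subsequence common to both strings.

11

Match X at X[1]=Y[1]; then F at X[2]=Y[3]; then F at X[4]=Y[4]; then X at X[5]=Y[6]; then X at X[6]=Y[7]; then F at X[7]=Y[8]; then F at X[8]=Y[10]; then X at X[9]=Y[11]; then T at X[10]=Y[12]; then T at X[11]=Y[13]; then T at X[12]=Y[14] — 11 characters in the same relative order in both. Since dp[15][15] = 11, nothing longer is possible.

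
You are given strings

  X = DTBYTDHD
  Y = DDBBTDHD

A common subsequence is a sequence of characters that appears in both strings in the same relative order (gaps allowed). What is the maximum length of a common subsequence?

6

Let dp[i][j] be the LCS length of the first i characters of X and the first j characters of Y. dp[i][j] = dp[i-1][j-1]+1 when the i-th and j-th characters match, else max(dp[i-1][j], dp[i][j-1]).
    ·  D  D  B  B  T  D  H  D
 ·  0  0  0  0  0  0  0  0  0
 D  0  1  1  1  1  1  1  1  1
 T  0  1  1  1  1  2  2  2  2
 B  0  1  1  2  2  2  2  2  2
 Y  0  1  1  2  2  2  2  2  2
 T  0  1  1  2  2  3  3  3  3
 D  0  1  2  2  2  3  4  4  4
 H  0  1  2  2  2  3  4  5  5
 D  0  1  2  2  2  3  4  5  6
dp[8][8] = 6. One LCS (by backtracking along matches): DBTDHD.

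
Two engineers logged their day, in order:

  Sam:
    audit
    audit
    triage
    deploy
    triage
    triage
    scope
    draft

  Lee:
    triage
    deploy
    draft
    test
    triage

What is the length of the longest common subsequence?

3

One common subsequence of length 3: triage [3,1], then deploy [4,2], then triage [6,5]. dp[8][5] = 3 confirms this is the maximum.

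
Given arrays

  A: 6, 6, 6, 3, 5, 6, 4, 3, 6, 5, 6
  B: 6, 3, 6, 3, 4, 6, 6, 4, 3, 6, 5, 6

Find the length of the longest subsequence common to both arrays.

Pick 6 (A #1, B #1), 6 (A #2, B #3), 6 (A #3, B #6), 6 (A #6, B #7), 4 (A #7, B #8), 3 (A #8, B #9), 6 (A #9, B #10), 5 (A #10, B #11), 6 (A #11, B #12); all 9 values appear in both, in order. Since dp[11][12] = 9, nothing longer is possible.

9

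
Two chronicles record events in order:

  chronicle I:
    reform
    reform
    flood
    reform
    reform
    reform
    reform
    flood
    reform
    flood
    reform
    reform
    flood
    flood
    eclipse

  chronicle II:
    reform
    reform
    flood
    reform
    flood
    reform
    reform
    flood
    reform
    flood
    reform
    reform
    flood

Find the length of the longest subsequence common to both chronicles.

Taking reform at chronicle I[1]=chronicle II[1] → reform at chronicle I[2]=chronicle II[2] → flood at chronicle I[3]=chronicle II[3] → reform at chronicle I[4]=chronicle II[4] → reform at chronicle I[6]=chronicle II[6] → reform at chronicle I[7]=chronicle II[7] → flood at chronicle I[8]=chronicle II[8] → reform at chronicle I[9]=chronicle II[9] → flood at chronicle I[10]=chronicle II[10] → reform at chronicle I[11]=chronicle II[11] → reform at chronicle I[12]=chronicle II[12] → flood at chronicle I[14]=chronicle II[13] gives a common subsequence of length 12. The LCS DP gives dp[15][13] = 12, so this is optimal.

12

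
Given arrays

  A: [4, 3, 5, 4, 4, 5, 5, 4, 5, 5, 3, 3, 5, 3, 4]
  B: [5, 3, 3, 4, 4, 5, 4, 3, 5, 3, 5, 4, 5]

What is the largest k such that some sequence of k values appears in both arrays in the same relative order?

Match 3 (A #2, B #3) → 4 (A #4, B #4) → 4 (A #5, B #5) → 5 (A #7, B #6) → 4 (A #8, B #7) → 5 (A #10, B #9) → 3 (A #12, B #10) → 5 (A #13, B #11) → 4 (A #15, B #12) — 9 values in the same relative order in both, and the DP table's final entry dp[15][13] is also 9, so no common subsequence is longer.

9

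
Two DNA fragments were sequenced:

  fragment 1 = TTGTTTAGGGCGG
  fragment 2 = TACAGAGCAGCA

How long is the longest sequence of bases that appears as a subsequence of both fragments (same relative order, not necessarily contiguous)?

Taking T [1,1], then G [3,5], then A [7,6], then G [8,7], then G [10,10], then C [11,11] gives a common subsequence of length 6. The LCS DP gives dp[13][12] = 6, so this is optimal.

6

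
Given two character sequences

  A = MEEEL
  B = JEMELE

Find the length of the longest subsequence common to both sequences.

Match M at A[1]=B[3], E at A[2]=B[4], E at A[4]=B[6] — 3 characters in the same relative order in both, and the DP table's final entry dp[5][6] is also 3, so no common subsequence is longer.

3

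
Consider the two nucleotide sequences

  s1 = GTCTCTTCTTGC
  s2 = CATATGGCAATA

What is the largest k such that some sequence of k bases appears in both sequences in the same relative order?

Let dp[i][j] be the LCS length of the first i bases of s1 and the first j bases of s2. dp[i][j] = dp[i-1][j-1]+1 when the i-th and j-th bases match, else max(dp[i-1][j], dp[i][j-1]).
    ·  C  A  T  A  T  G  G  C  A  A  T  A
 ·  0  0  0  0  0  0  0  0  0  0  0  0  0
 G  0  0  0  0  0  0  1  1  1  1  1  1  1
 T  0  0  0  1  1  1  1  1  1  1  1  2  2
 C  0  1  1  1  1  1  1  1  2  2  2  2  2
 T  0  1  1  2  2  2  2  2  2  2  2  3  3
 C  0  1  1  2  2  2  2  2  3  3  3  3  3
 T  0  1  1  2  2  3  3  3  3  3  3  4  4
 T  0  1  1  2  2  3  3  3  3  3  3  4  4
 C  0  1  1  2  2  3  3  3  4  4  4  4  4
 T  0  1  1  2  2  3  3  3  4  4  4  5  5
 T  0  1  1  2  2  3  3  3  4  4  4  5  5
 G  0  1  1  2  2  3  4  4  4  4  4  5  5
 C  0  1  1  2  2  3  4  4  5  5  5  5  5
dp[12][12] = 5. One LCS (by backtracking along matches): CTTCT.

5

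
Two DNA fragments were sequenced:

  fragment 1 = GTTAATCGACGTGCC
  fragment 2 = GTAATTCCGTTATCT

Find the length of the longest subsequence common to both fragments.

Taking G (fragment 1 #1, fragment 2 #1), T (fragment 1 #3, fragment 2 #2), A (fragment 1 #4, fragment 2 #3), A (fragment 1 #5, fragment 2 #4), T (fragment 1 #6, fragment 2 #6), C (fragment 1 #7, fragment 2 #8), G (fragment 1 #8, fragment 2 #9), A (fragment 1 #9, fragment 2 #12), C (fragment 1 #10, fragment 2 #14), T (fragment 1 #12, fragment 2 #15) gives a common subsequence of length 10. The LCS DP gives dp[15][15] = 10, so this is optimal.

10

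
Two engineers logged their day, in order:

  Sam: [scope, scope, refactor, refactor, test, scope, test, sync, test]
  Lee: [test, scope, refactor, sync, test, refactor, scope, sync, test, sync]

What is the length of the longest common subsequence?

Taking scope (Sam #2, Lee #2); then refactor (Sam #3, Lee #3); then refactor (Sam #4, Lee #6); then scope (Sam #6, Lee #7); then test (Sam #7, Lee #9); then sync (Sam #8, Lee #10) gives a common subsequence of length 6. Since dp[9][10] = 6, nothing longer is possible.

6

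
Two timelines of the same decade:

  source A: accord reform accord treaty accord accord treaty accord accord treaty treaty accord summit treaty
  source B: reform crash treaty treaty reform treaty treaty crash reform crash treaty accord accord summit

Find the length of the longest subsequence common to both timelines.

7

One common subsequence of length 7: reform at source A[2]=source B[1] → treaty at source A[4]=source B[4] → treaty at source A[7]=source B[6] → treaty at source A[10]=source B[7] → treaty at source A[11]=source B[11] → accord at source A[12]=source B[13] → summit at source A[13]=source B[14]. The LCS DP gives dp[14][14] = 7, so this is optimal.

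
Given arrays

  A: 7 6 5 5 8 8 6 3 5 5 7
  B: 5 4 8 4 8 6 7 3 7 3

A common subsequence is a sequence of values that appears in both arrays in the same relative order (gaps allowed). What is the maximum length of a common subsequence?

6

Pick 5 [3,1], then 8 [5,3], then 8 [6,5], then 6 [7,6], then 3 [8,8], then 7 [11,9]; all 6 values appear in both, in order. The LCS DP gives dp[11][10] = 6, so this is optimal.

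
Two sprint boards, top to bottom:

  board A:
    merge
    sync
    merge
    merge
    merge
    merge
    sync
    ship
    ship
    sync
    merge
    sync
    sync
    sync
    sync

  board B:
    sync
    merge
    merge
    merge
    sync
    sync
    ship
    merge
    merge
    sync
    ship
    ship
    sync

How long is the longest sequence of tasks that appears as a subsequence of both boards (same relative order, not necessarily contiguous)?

Pick merge at board A[1]=board B[2] → merge at board A[3]=board B[3] → merge at board A[4]=board B[4] → merge at board A[5]=board B[8] → merge at board A[6]=board B[9] → sync at board A[7]=board B[10] → ship at board A[8]=board B[11] → ship at board A[9]=board B[12] → sync at board A[15]=board B[13]; all 9 tasks appear in both, in order. dp[15][13] = 9 confirms this is the maximum.

9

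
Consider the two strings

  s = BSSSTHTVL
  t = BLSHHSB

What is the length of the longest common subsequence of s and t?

Let dp[i][j] be the LCS length of the first i characters of s and the first j characters of t. dp[i][j] = dp[i-1][j-1]+1 when the i-th and j-th characters match, else max(dp[i-1][j], dp[i][j-1]).
    ·  B  L  S  H  H  S  B
 ·  0  0  0  0  0  0  0  0
 B  0  1  1  1  1  1  1  1
 S  0  1  1  2  2  2  2  2
 S  0  1  1  2  2  2  3  3
 S  0  1  1  2  2  2  3  3
 T  0  1  1  2  2  2  3  3
 H  0  1  1  2  3  3  3  3
 T  0  1  1  2  3  3  3  3
 V  0  1  1  2  3  3  3  3
 L  0  1  2  2  3  3  3  3
dp[9][7] = 3. One LCS (by backtracking along matches): BSS.

3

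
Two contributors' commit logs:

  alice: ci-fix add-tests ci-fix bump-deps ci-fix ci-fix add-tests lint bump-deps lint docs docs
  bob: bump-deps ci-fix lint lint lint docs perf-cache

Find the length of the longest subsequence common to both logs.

5

Taking bump-deps at alice[4]=bob[1]; then ci-fix at alice[5]=bob[2]; then lint at alice[8]=bob[4]; then lint at alice[10]=bob[5]; then docs at alice[11]=bob[6] gives a common subsequence of length 5. dp[12][7] = 5 confirms this is the maximum.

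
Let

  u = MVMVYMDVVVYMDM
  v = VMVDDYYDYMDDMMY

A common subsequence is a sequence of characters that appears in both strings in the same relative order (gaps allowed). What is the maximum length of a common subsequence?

9

Pick V (u #2, v #1) → M (u #3, v #2) → V (u #4, v #3) → Y (u #5, v #7) → D (u #7, v #8) → Y (u #11, v #9) → M (u #12, v #10) → D (u #13, v #12) → M (u #14, v #14); all 9 characters appear in both, in order, and the DP table's final entry dp[14][15] is also 9, so no common subsequence is longer.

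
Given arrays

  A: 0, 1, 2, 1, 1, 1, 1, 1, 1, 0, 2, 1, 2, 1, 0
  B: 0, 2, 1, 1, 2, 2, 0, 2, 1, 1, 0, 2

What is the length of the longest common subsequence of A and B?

Taking 0 (A #1, B #1), then 2 (A #3, B #2), then 1 (A #4, B #3), then 1 (A #5, B #4), then 0 (A #10, B #7), then 2 (A #11, B #8), then 1 (A #12, B #9), then 1 (A #14, B #10), then 0 (A #15, B #11) gives a common subsequence of length 9. Since dp[15][12] = 9, nothing longer is possible.

9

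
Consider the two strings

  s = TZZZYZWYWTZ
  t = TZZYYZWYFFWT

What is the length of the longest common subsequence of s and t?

Let dp[i][j] be the LCS length of the first i characters of s and the first j characters of t. dp[i][j] = dp[i-1][j-1]+1 when the i-th and j-th characters match, else max(dp[i-1][j], dp[i][j-1]).
    ·  T  Z  Z  Y  Y  Z  W  Y  F  F  W  T
 ·  0  0  0  0  0  0  0  0  0  0  0  0  0
 T  0  1  1  1  1  1  1  1  1  1  1  1  1
 Z  0  1  2  2  2  2  2  2  2  2  2  2  2
 Z  0  1  2  3  3  3  3  3  3  3  3  3  3
 Z  0  1  2  3  3  3  4  4  4  4  4  4  4
 Y  0  1  2  3  4  4  4  4  5  5  5  5  5
 Z  0  1  2  3  4  4  5  5  5  5  5  5  5
 W  0  1  2  3  4  4  5  6  6  6  6  6  6
 Y  0  1  2  3  4  5  5  6  7  7  7  7  7
 W  0  1  2  3  4  5  5  6  7  7  7  8  8
 T  0  1  2  3  4  5  5  6  7  7  7  8  9
 Z  0  1  2  3  4  5  6  6  7  7  7  8  9
dp[11][12] = 9. One LCS (by backtracking along matches): TZZYZWYWT.

9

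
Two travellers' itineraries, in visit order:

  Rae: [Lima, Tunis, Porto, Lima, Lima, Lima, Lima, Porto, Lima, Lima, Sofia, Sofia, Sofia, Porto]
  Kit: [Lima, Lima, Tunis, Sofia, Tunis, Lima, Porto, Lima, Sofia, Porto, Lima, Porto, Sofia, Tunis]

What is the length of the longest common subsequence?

7

One common subsequence of length 7: Lima at Rae[1]=Kit[2]; then Tunis at Rae[2]=Kit[5]; then Porto at Rae[3]=Kit[7]; then Lima at Rae[4]=Kit[8]; then Lima at Rae[7]=Kit[11]; then Porto at Rae[8]=Kit[12]; then Sofia at Rae[11]=Kit[13]. dp[14][14] = 7 confirms this is the maximum.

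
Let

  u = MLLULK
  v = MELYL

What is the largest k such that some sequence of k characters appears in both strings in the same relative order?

Let dp[i][j] be the LCS length of the first i characters of u and the first j characters of v. dp[i][j] = dp[i-1][j-1]+1 when the i-th and j-th characters match, else max(dp[i-1][j], dp[i][j-1]).
    ·  M  E  L  Y  L
 ·  0  0  0  0  0  0
 M  0  1  1  1  1  1
 L  0  1  1  2  2  2
 L  0  1  1  2  2  3
 U  0  1  1  2  2  3
 L  0  1  1  2  2  3
 K  0  1  1  2  2  3
dp[6][5] = 3. One LCS (by backtracking along matches): MLL.

3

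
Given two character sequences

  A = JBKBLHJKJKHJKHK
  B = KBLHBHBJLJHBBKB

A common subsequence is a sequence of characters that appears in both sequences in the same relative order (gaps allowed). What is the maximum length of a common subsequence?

Pick K [3,1]; then B [4,2]; then L [5,3]; then H [6,6]; then J [7,8]; then J [9,10]; then H [11,11]; then K [13,14]; all 8 characters appear in both, in order. The LCS DP gives dp[15][15] = 8, so this is optimal.

8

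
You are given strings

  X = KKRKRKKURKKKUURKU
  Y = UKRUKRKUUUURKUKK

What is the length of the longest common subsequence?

One common subsequence of length 11: K (X #2, Y #2); then R (X #3, Y #3); then K (X #4, Y #5); then R (X #5, Y #6); then K (X #6, Y #7); then U (X #8, Y #9); then U (X #13, Y #10); then U (X #14, Y #11); then R (X #15, Y #12); then K (X #16, Y #13); then U (X #17, Y #14). dp[17][16] = 11 confirms this is the maximum.

11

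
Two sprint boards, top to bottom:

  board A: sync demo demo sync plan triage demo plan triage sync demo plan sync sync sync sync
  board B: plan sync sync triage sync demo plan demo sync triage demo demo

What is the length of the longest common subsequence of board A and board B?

Match sync at board A[1]=board B[5]; then demo at board A[2]=board B[6]; then demo at board A[3]=board B[8]; then sync at board A[4]=board B[9]; then triage at board A[6]=board B[10]; then demo at board A[7]=board B[11]; then demo at board A[11]=board B[12] — 7 tasks in the same relative order in both. Since dp[16][12] = 7, nothing longer is possible.

7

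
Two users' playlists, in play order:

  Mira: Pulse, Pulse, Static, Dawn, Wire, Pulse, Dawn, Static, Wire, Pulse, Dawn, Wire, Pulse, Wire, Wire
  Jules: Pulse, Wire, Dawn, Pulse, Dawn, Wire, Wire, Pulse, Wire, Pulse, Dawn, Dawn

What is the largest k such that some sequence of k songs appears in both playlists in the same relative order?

Match Pulse (Mira #1, Jules #1) → Pulse (Mira #2, Jules #4) → Dawn (Mira #4, Jules #5) → Wire (Mira #5, Jules #7) → Pulse (Mira #6, Jules #8) → Wire (Mira #9, Jules #9) → Pulse (Mira #10, Jules #10) → Dawn (Mira #11, Jules #12) — 8 songs in the same relative order in both. The LCS DP gives dp[15][12] = 8, so this is optimal.

8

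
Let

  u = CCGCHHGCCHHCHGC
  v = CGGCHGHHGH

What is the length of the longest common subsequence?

8

Let dp[i][j] be the LCS length of the first i characters of u and the first j characters of v. dp[i][j] = dp[i-1][j-1]+1 when the i-th and j-th characters match, else max(dp[i-1][j], dp[i][j-1]).
    ·  C  G  G  C  H  G  H  H  G  H
 ·  0  0  0  0  0  0  0  0  0  0  0
 C  0  1  1  1  1  1  1  1  1  1  1
 C  0  1  1  1  2  2  2  2  2  2  2
 G  0  1  2  2  2  2  3  3  3  3  3
 C  0  1  2  2  3  3  3  3  3  3  3
 H  0  1  2  2  3  4  4  4  4  4  4
 H  0  1  2  2  3  4  4  5  5  5  5
 G  0  1  2  3  3  4  5  5  5  6  6
 C  0  1  2  3  4  4  5  5  5  6  6
 C  0  1  2  3  4  4  5  5  5  6  6
 H  0  1  2  3  4  5  5  6  6  6  7
 H  0  1  2  3  4  5  5  6  7  7  7
 C  0  1  2  3  4  5  5  6  7  7  7
 H  0  1  2  3  4  5  5  6  7  7  8
 G  0  1  2  3  4  5  6  6  7  8  8
 C  0  1  2  3  4  5  6  6  7  8  8
dp[15][10] = 8. One LCS (by backtracking along matches): CGCHGHHH.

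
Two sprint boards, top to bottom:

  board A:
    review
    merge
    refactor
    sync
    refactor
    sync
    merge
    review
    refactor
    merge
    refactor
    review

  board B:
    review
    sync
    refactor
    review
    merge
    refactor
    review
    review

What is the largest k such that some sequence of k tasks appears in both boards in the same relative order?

Taking review (board A #1, board B #1) → sync (board A #4, board B #2) → refactor (board A #5, board B #3) → review (board A #8, board B #4) → merge (board A #10, board B #5) → refactor (board A #11, board B #6) → review (board A #12, board B #8) gives a common subsequence of length 7, and the DP table's final entry dp[12][8] is also 7, so no common subsequence is longer.

7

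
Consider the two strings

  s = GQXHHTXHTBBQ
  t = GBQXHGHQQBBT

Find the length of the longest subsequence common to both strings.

7

Match G (s #1, t #1) → Q (s #2, t #3) → X (s #3, t #4) → H (s #4, t #5) → H (s #5, t #7) → B (s #10, t #10) → B (s #11, t #11) — 7 characters in the same relative order in both. Since dp[12][12] = 7, nothing longer is possible.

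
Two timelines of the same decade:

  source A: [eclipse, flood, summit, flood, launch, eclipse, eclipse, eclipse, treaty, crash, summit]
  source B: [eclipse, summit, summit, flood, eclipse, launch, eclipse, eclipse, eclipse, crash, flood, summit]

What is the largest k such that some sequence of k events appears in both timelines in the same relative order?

Match eclipse [1,1], summit [3,3], flood [4,4], launch [5,6], eclipse [6,7], eclipse [7,8], eclipse [8,9], crash [10,10], summit [11,12] — 9 events in the same relative order in both. dp[11][12] = 9 confirms this is the maximum.

9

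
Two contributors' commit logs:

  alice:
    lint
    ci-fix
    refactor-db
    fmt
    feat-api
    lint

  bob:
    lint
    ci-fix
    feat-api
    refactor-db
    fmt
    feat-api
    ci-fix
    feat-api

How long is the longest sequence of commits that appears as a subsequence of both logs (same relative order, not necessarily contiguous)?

Pick lint at alice[1]=bob[1]; then ci-fix at alice[2]=bob[2]; then refactor-db at alice[3]=bob[4]; then fmt at alice[4]=bob[5]; then feat-api at alice[5]=bob[8]; all 5 commits appear in both, in order. The LCS DP gives dp[6][8] = 5, so this is optimal.

5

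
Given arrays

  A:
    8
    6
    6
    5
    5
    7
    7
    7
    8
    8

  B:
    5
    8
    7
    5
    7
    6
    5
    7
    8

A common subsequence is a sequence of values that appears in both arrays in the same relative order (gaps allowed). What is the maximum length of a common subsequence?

Let dp[i][j] be the LCS length of the first i values of A and the first j values of B. dp[i][j] = dp[i-1][j-1]+1 when the i-th and j-th values match, else max(dp[i-1][j], dp[i][j-1]).
    ·  5  8  7  5  7  6  5  7  8
 ·  0  0  0  0  0  0  0  0  0  0
 8  0  0  1  1  1  1  1  1  1  1
 6  0  0  1  1  1  1  2  2  2  2
 6  0  0  1  1  1  1  2  2  2  2
 5  0  1  1  1  2  2  2  3  3  3
 5  0  1  1  1  2  2  2  3  3  3
 7  0  1  1  2  2  3  3  3  4  4
 7  0  1  1  2  2  3  3  3  4  4
 7  0  1  1  2  2  3  3  3  4  4
 8  0  1  2  2  2  3  3  3  4  5
 8  0  1  2  2  2  3  3  3  4  5
dp[10][9] = 5. One LCS (by backtracking along matches): 8, 6, 5, 7, 8.

5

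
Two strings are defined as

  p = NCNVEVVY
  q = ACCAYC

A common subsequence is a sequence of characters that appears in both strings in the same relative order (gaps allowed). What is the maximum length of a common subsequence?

2

Taking C [2,3]; then Y [8,5] gives a common subsequence of length 2. The LCS DP gives dp[8][6] = 2, so this is optimal.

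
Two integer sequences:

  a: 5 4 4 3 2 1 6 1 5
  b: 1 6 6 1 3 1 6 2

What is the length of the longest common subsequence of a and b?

3

Let dp[i][j] be the LCS length of the first i values of a and the first j values of b. dp[i][j] = dp[i-1][j-1]+1 when the i-th and j-th values match, else max(dp[i-1][j], dp[i][j-1]).
    ·  1  6  6  1  3  1  6  2
 ·  0  0  0  0  0  0  0  0  0
 5  0  0  0  0  0  0  0  0  0
 4  0  0  0  0  0  0  0  0  0
 4  0  0  0  0  0  0  0  0  0
 3  0  0  0  0  0  1  1  1  1
 2  0  0  0  0  0  1  1  1  2
 1  0  1  1  1  1  1  2  2  2
 6  0  1  2  2  2  2  2  3  3
 1  0  1  2  2  3  3  3  3  3
 5  0  1  2  2  3  3  3  3  3
dp[9][8] = 3. One LCS (by backtracking along matches): 3, 1, 6.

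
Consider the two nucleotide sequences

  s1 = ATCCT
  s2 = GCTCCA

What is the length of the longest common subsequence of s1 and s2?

Match T [2,3]; then C [3,4]; then C [4,5] — 3 bases in the same relative order in both, and the DP table's final entry dp[5][6] is also 3, so no common subsequence is longer.

3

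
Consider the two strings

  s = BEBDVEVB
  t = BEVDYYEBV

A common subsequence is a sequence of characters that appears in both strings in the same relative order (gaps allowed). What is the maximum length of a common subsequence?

5

One common subsequence of length 5: B (s #1, t #1); then E (s #2, t #2); then D (s #4, t #4); then E (s #6, t #7); then V (s #7, t #9). The LCS DP gives dp[8][9] = 5, so this is optimal.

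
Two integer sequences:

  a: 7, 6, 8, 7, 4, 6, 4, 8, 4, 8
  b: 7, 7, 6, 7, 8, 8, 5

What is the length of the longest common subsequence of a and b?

5

Pick 7 at a[1]=b[2], then 6 at a[2]=b[3], then 7 at a[4]=b[4], then 8 at a[8]=b[5], then 8 at a[10]=b[6]; all 5 values appear in both, in order. The LCS DP gives dp[10][7] = 5, so this is optimal.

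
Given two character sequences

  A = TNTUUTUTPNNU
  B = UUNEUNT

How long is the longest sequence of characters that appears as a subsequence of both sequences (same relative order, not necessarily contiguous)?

Pick U at A[4]=B[1] → U at A[5]=B[2] → U at A[7]=B[5] → T at A[8]=B[7]; all 4 characters appear in both, in order. Since dp[12][7] = 4, nothing longer is possible.

4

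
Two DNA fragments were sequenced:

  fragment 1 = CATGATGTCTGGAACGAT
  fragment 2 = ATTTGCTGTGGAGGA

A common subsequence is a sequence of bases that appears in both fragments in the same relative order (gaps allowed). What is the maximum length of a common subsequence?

Pick A at fragment 1[2]=fragment 2[1], T at fragment 1[3]=fragment 2[4], G at fragment 1[4]=fragment 2[5], T at fragment 1[6]=fragment 2[7], G at fragment 1[7]=fragment 2[8], T at fragment 1[10]=fragment 2[9], G at fragment 1[11]=fragment 2[10], G at fragment 1[12]=fragment 2[11], A at fragment 1[13]=fragment 2[12], G at fragment 1[16]=fragment 2[14], A at fragment 1[17]=fragment 2[15]; all 11 bases appear in both, in order. The LCS DP gives dp[18][15] = 11, so this is optimal.

11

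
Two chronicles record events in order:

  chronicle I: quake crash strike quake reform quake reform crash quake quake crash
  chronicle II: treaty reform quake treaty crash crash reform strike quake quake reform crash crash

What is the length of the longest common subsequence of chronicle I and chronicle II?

Pick quake at chronicle I[1]=chronicle II[3], then crash at chronicle I[2]=chronicle II[6], then strike at chronicle I[3]=chronicle II[8], then quake at chronicle I[4]=chronicle II[9], then quake at chronicle I[6]=chronicle II[10], then reform at chronicle I[7]=chronicle II[11], then crash at chronicle I[8]=chronicle II[12], then crash at chronicle I[11]=chronicle II[13]; all 8 events appear in both, in order, and the DP table's final entry dp[11][13] is also 8, so no common subsequence is longer.

8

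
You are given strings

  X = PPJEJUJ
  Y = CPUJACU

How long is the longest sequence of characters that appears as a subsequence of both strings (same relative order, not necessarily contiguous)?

Let dp[i][j] be the LCS length of the first i characters of X and the first j characters of Y. dp[i][j] = dp[i-1][j-1]+1 when the i-th and j-th characters match, else max(dp[i-1][j], dp[i][j-1]).
    ·  C  P  U  J  A  C  U
 ·  0  0  0  0  0  0  0  0
 P  0  0  1  1  1  1  1  1
 P  0  0  1  1  1  1  1  1
 J  0  0  1  1  2  2  2  2
 E  0  0  1  1  2  2  2  2
 J  0  0  1  1  2  2  2  2
 U  0  0  1  2  2  2  2  3
 J  0  0  1  2  3  3  3  3
dp[7][7] = 3. One LCS (by backtracking along matches): PJU.

3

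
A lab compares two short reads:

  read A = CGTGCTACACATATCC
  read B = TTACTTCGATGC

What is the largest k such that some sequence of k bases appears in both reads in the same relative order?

8

One common subsequence of length 8: T [3,1] → T [6,2] → A [7,3] → C [8,4] → C [10,7] → A [11,9] → T [12,10] → C [16,12]. The LCS DP gives dp[16][12] = 8, so this is optimal.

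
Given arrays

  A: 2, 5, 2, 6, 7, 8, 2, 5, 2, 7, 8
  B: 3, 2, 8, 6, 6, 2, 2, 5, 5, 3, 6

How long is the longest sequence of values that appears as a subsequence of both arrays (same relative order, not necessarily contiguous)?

4

One common subsequence of length 4: 2 (A #1, B #2), then 2 (A #3, B #6), then 2 (A #7, B #7), then 5 (A #8, B #9). The LCS DP gives dp[11][11] = 4, so this is optimal.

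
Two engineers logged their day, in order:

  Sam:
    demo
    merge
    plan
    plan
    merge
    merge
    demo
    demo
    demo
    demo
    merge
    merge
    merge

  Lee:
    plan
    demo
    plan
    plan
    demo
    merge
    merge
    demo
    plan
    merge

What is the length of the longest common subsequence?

One common subsequence of length 7: demo (Sam #1, Lee #2), plan (Sam #3, Lee #3), plan (Sam #4, Lee #4), merge (Sam #5, Lee #6), merge (Sam #6, Lee #7), demo (Sam #7, Lee #8), merge (Sam #13, Lee #10). dp[13][10] = 7 confirms this is the maximum.

7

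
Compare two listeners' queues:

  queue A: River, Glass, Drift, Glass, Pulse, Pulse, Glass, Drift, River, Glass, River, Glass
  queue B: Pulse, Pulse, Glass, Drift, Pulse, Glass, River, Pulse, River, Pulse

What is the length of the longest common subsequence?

Pick Glass [2,3]; then Drift [3,4]; then Pulse [6,5]; then Glass [7,6]; then River [9,7]; then River [11,9]; all 6 songs appear in both, in order, and the DP table's final entry dp[12][10] is also 6, so no common subsequence is longer.

6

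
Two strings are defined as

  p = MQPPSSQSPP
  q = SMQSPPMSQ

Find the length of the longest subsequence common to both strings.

6

Match M at p[1]=q[2], Q at p[2]=q[3], P at p[3]=q[5], P at p[4]=q[6], S at p[6]=q[8], Q at p[7]=q[9] — 6 characters in the same relative order in both. The LCS DP gives dp[10][9] = 6, so this is optimal.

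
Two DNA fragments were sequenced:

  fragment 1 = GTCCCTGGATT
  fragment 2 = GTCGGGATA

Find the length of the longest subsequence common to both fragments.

Match G [1,1]; then T [2,2]; then C [3,3]; then G [7,5]; then G [8,6]; then A [9,7]; then T [10,8] — 7 bases in the same relative order in both. The LCS DP gives dp[11][9] = 7, so this is optimal.

7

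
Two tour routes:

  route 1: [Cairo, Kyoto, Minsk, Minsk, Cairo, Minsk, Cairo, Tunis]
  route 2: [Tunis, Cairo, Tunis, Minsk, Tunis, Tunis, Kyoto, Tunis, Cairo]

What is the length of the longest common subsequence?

3

Match Cairo at route 1[1]=route 2[2], Kyoto at route 1[2]=route 2[7], Cairo at route 1[7]=route 2[9] — 3 stops in the same relative order in both, and the DP table's final entry dp[8][9] is also 3, so no common subsequence is longer.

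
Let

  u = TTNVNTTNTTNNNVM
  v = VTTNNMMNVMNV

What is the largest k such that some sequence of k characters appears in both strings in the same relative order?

Pick V at u[4]=v[1], T at u[6]=v[2], T at u[7]=v[3], N at u[8]=v[4], N at u[11]=v[5], N at u[12]=v[8], N at u[13]=v[11], V at u[14]=v[12]; all 8 characters appear in both, in order. The LCS DP gives dp[15][12] = 8, so this is optimal.

8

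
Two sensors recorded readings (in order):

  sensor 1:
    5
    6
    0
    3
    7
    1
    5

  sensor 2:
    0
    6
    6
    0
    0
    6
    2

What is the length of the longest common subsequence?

2

Match 6 (sensor 1 #2, sensor 2 #3) → 0 (sensor 1 #3, sensor 2 #5) — 2 values in the same relative order in both. Since dp[7][7] = 2, nothing longer is possible.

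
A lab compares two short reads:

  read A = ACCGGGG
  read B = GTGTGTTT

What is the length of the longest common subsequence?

3

One common subsequence of length 3: G (read A #4, read B #1); then G (read A #5, read B #3); then G (read A #6, read B #5). Since dp[7][8] = 3, nothing longer is possible.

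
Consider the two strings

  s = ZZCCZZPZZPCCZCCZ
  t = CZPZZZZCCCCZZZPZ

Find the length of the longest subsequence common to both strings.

Taking Z [1,2], Z [5,4], Z [6,5], Z [8,6], Z [9,7], C [11,8], C [12,9], C [14,10], C [15,11], Z [16,16] gives a common subsequence of length 10. dp[16][16] = 10 confirms this is the maximum.

10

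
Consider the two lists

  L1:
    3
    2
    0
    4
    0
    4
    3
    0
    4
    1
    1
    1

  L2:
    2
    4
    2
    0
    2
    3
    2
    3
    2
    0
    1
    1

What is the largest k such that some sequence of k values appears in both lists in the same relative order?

7

One common subsequence of length 7: 2 at L1[2]=L2[1], then 4 at L1[4]=L2[2], then 0 at L1[5]=L2[4], then 3 at L1[7]=L2[8], then 0 at L1[8]=L2[10], then 1 at L1[11]=L2[11], then 1 at L1[12]=L2[12]. dp[12][12] = 7 confirms this is the maximum.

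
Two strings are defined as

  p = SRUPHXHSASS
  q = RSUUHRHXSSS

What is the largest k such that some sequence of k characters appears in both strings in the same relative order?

Taking S at p[1]=q[2] → R at p[2]=q[6] → H at p[5]=q[7] → X at p[6]=q[8] → S at p[8]=q[9] → S at p[10]=q[10] → S at p[11]=q[11] gives a common subsequence of length 7. dp[11][11] = 7 confirms this is the maximum.

7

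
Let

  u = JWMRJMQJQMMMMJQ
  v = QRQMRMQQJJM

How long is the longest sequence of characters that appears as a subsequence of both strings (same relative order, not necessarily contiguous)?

6

Match M [3,4] → R [4,5] → M [6,6] → Q [7,8] → J [8,10] → M [13,11] — 6 characters in the same relative order in both. dp[15][11] = 6 confirms this is the maximum.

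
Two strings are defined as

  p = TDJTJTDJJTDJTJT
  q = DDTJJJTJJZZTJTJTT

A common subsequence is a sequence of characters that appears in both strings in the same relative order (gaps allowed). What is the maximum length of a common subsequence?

Match T at p[1]=q[3], J at p[3]=q[5], J at p[5]=q[6], T at p[6]=q[7], J at p[8]=q[8], J at p[9]=q[9], T at p[10]=q[12], J at p[12]=q[13], T at p[13]=q[14], J at p[14]=q[15], T at p[15]=q[17] — 11 characters in the same relative order in both. dp[15][17] = 11 confirms this is the maximum.

11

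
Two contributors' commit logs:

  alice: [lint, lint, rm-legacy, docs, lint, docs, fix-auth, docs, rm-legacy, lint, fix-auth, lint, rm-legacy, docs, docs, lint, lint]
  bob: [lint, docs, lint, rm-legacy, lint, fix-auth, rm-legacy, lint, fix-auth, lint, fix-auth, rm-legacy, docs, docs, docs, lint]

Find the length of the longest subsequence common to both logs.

Taking lint (alice #1, bob #1); then lint (alice #2, bob #3); then rm-legacy (alice #3, bob #4); then lint (alice #5, bob #5); then fix-auth (alice #7, bob #6); then rm-legacy (alice #9, bob #7); then lint (alice #10, bob #8); then fix-auth (alice #11, bob #9); then lint (alice #12, bob #10); then rm-legacy (alice #13, bob #12); then docs (alice #14, bob #14); then docs (alice #15, bob #15); then lint (alice #17, bob #16) gives a common subsequence of length 13, and the DP table's final entry dp[17][16] is also 13, so no common subsequence is longer.

13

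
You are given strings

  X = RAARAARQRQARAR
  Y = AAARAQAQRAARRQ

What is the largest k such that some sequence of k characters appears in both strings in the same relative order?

Match A at X[2]=Y[2], then A at X[3]=Y[3], then R at X[4]=Y[4], then A at X[5]=Y[5], then A at X[6]=Y[7], then Q at X[8]=Y[8], then R at X[9]=Y[9], then A at X[11]=Y[11], then R at X[12]=Y[12], then R at X[14]=Y[13] — 10 characters in the same relative order in both. Since dp[14][14] = 10, nothing longer is possible.

10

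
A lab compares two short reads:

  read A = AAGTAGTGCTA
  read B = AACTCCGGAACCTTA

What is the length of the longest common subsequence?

8

One common subsequence of length 8: A [1,1], then A [2,2], then T [4,4], then G [6,7], then G [8,8], then C [9,12], then T [10,14], then A [11,15], and the DP table's final entry dp[11][15] is also 8, so no common subsequence is longer.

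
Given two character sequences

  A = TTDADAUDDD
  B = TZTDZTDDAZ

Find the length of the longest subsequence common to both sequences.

5

Let dp[i][j] be the LCS length of the first i characters of A and the first j characters of B. dp[i][j] = dp[i-1][j-1]+1 when the i-th and j-th characters match, else max(dp[i-1][j], dp[i][j-1]).
    ·  T  Z  T  D  Z  T  D  D  A  Z
 ·  0  0  0  0  0  0  0  0  0  0  0
 T  0  1  1  1  1  1  1  1  1  1  1
 T  0  1  1  2  2  2  2  2  2  2  2
 D  0  1  1  2  3  3  3  3  3  3  3
 A  0  1  1  2  3  3  3  3  3  4  4
 D  0  1  1  2  3  3  3  4  4  4  4
 A  0  1  1  2  3  3  3  4  4  5  5
 U  0  1  1  2  3  3  3  4  4  5  5
 D  0  1  1  2  3  3  3  4  5  5  5
 D  0  1  1  2  3  3  3  4  5  5  5
 D  0  1  1  2  3  3  3  4  5  5  5
dp[10][10] = 5. One LCS (by backtracking along matches): TTDDA.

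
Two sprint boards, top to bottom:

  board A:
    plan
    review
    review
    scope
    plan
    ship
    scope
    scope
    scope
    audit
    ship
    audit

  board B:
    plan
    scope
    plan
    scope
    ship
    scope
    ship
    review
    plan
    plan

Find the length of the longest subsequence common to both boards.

6

One common subsequence of length 6: plan at board A[1]=board B[1] → scope at board A[4]=board B[2] → plan at board A[5]=board B[3] → ship at board A[6]=board B[5] → scope at board A[9]=board B[6] → ship at board A[11]=board B[7]. Since dp[12][10] = 6, nothing longer is possible.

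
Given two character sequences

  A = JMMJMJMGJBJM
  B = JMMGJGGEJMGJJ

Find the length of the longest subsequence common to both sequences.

9

Taking J (A #1, B #1), M (A #2, B #2), M (A #3, B #3), J (A #4, B #5), J (A #6, B #9), M (A #7, B #10), G (A #8, B #11), J (A #9, B #12), J (A #11, B #13) gives a common subsequence of length 9. The LCS DP gives dp[12][13] = 9, so this is optimal.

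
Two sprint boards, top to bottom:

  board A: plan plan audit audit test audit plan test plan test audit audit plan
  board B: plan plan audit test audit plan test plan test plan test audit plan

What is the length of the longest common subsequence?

11

Match plan (board A #1, board B #1); then plan (board A #2, board B #2); then audit (board A #3, board B #3); then audit (board A #4, board B #5); then test (board A #5, board B #7); then plan (board A #7, board B #8); then test (board A #8, board B #9); then plan (board A #9, board B #10); then test (board A #10, board B #11); then audit (board A #12, board B #12); then plan (board A #13, board B #13) — 11 tasks in the same relative order in both. Since dp[13][13] = 11, nothing longer is possible.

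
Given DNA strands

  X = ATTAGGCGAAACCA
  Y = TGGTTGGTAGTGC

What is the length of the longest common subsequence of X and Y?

6

One common subsequence of length 6: T (X #2, Y #5), T (X #3, Y #8), A (X #4, Y #9), G (X #5, Y #10), G (X #8, Y #12), C (X #13, Y #13). Since dp[14][13] = 6, nothing longer is possible.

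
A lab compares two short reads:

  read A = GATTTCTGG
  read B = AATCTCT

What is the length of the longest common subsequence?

5

Let dp[i][j] be the LCS length of the first i bases of read A and the first j bases of read B. dp[i][j] = dp[i-1][j-1]+1 when the i-th and j-th bases match, else max(dp[i-1][j], dp[i][j-1]).
    ·  A  A  T  C  T  C  T
 ·  0  0  0  0  0  0  0  0
 G  0  0  0  0  0  0  0  0
 A  0  1  1  1  1  1  1  1
 T  0  1  1  2  2  2  2  2
 T  0  1  1  2  2  3  3  3
 T  0  1  1  2  2  3  3  4
 C  0  1  1  2  3  3  4  4
 T  0  1  1  2  3  4  4  5
 G  0  1  1  2  3  4  4  5
 G  0  1  1  2  3  4  4  5
dp[9][7] = 5. One LCS (by backtracking along matches): ATTCT.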